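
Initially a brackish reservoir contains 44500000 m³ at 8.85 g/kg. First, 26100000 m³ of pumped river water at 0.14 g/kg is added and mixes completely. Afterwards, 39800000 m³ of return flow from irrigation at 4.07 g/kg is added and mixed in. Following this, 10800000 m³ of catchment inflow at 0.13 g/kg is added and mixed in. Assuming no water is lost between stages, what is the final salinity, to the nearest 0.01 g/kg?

Total salt / total volume:
Initial salt = 44,500,000×8.85 = 393,825,000
After stage 1: salt = 393,825,000 + 26,100,000×0.14 = 397,479,000; volume = 70,600,000 m³; S = 5.63 g/kg
After stage 2: salt = 397,479,000 + 39,800,000×4.07 = 559,465,000; volume = 110,400,000 m³; S = 5.068 g/kg
After stage 3: salt = 559,465,000 + 10,800,000×0.13 = 560,869,000; volume = 121,200,000 m³
S = 560,869,000 / 121,200,000 = 4.6276 g/kg

4.63 g/kg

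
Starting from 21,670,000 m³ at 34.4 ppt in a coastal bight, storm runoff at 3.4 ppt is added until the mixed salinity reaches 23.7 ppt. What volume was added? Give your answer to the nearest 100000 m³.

Salt balance: 21,670,000×34.4 + V×3.4 = (21,670,000+V)×23.7
745,448,000 + 3.4V = 513,579,000 + 23.7V
231,869,000 = 20.3V
V = 11,422,118.23 m³

11400000 m³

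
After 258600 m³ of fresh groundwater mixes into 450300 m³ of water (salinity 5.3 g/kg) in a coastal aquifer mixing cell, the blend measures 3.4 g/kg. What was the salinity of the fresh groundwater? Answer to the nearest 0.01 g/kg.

Salt balance: 450,300×5.3 + 258,600×S = 708,900×3.4
2,386,590 + 258,600·S = 2,410,260
S = (2,410,260 − 2,386,590) / 258,600 = 0.0915 g/kg

0.09 g/kg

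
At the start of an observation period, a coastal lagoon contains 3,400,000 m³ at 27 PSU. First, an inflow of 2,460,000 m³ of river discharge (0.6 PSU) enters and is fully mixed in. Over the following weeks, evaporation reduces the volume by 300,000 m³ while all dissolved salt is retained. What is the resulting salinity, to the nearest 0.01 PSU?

16.78 PSU

After mixing: salt = 3,400,000×27 + 2,460,000×0.6 = 93,276,000; volume = 5,860,000 m³
After evaporation: salt unchanged = 93,276,000; volume = 5,860,000 − 300,000 = 5,560,000 m³
S = 93,276,000 / 5,560,000 = 16.7763 PSU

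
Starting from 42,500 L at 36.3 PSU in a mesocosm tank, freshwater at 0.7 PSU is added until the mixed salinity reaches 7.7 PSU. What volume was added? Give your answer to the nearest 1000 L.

Salt balance: 42,500×36.3 + V×0.7 = (42,500+V)×7.7
1,542,750 + 0.7V = 327,250 + 7.7V
1,215,500 = 7V
V = 173,642.86 L

174000 L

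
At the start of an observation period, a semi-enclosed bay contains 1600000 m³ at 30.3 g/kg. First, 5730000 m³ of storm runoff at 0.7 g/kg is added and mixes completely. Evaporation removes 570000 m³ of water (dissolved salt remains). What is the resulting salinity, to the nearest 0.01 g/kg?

7.76 g/kg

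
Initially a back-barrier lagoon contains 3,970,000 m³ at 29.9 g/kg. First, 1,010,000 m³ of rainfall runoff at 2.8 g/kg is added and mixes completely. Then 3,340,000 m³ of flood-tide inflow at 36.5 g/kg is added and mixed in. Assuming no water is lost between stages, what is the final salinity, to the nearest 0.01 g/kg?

29.26 g/kg

Total salt / total volume:
Initial salt = 3,970,000×29.9 = 118,703,000
After stage 1: salt = 118,703,000 + 1,010,000×2.8 = 121,531,000; volume = 4,980,000 m³; S = 24.404 g/kg
After stage 2: salt = 121,531,000 + 3,340,000×36.5 = 243,441,000; volume = 8,320,000 m³
S = 243,441,000 / 8,320,000 = 29.2597 g/kg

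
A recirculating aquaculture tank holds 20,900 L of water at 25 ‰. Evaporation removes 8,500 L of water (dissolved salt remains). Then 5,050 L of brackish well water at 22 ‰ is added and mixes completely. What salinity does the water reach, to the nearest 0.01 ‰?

36.31 ‰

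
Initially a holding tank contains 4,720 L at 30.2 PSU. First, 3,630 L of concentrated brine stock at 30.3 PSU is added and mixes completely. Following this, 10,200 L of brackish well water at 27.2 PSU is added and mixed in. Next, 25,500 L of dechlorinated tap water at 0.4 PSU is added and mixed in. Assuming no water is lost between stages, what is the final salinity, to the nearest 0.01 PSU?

12.26 PSU

Total salt / total volume:
Initial salt = 4,720×30.2 = 142,544
After stage 1: salt = 142,544 + 3,630×30.3 = 252,533; volume = 8,350 L; S = 30.243 PSU
After stage 2: salt = 252,533 + 10,200×27.2 = 529,973; volume = 18,550 L; S = 28.57 PSU
After stage 3: salt = 529,973 + 25,500×0.4 = 540,173; volume = 44,050 L
S = 540,173 / 44,050 = 12.2627 PSU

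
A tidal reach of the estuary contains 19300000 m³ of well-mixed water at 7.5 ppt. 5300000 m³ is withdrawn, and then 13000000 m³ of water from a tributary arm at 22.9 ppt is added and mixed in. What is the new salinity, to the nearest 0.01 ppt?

Remaining after removal: 14,000,000 m³ at 7.5 ppt (salt = 105,000,000)
After addition: salt = 105,000,000 + 13,000,000×22.9 = 402,700,000; volume = 27,000,000 m³
S = 402,700,000 / 27,000,000 = 14.9148 ppt

14.91 ppt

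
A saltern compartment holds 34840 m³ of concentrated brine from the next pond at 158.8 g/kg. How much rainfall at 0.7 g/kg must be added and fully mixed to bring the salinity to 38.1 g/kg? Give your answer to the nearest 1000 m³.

112000 m³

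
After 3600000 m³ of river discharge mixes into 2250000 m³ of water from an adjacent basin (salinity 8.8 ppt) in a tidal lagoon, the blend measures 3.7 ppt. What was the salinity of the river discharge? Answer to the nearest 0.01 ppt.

Salt balance: 2,250,000×8.8 + 3,600,000×S = 5,850,000×3.7
19,800,000 + 3,600,000·S = 21,645,000
S = (21,645,000 − 19,800,000) / 3,600,000 = 0.5125 ppt

0.51 ppt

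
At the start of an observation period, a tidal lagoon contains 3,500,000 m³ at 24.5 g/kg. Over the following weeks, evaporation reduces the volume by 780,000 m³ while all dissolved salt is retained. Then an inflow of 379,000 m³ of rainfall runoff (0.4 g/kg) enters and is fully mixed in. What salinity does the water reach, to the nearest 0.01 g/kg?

27.72 g/kg

After evaporation: salt = 3,500,000×24.5 = 85,750,000; volume = 3,500,000 − 780,000 = 2,720,000 m³
After mixing: salt = 85,750,000 + 379,000×0.4 = 85,901,600; volume = 2,720,000 + 379,000 = 3,099,000 m³
S = 85,901,600 / 3,099,000 = 27.7191 g/kg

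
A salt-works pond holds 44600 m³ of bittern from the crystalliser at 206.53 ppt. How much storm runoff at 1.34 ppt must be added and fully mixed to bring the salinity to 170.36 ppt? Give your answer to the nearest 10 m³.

Salt balance: 44,600×206.53 + V×1.34 = (44,600+V)×170.36
9,211,238 + 1.34V = 7,598,056 + 170.36V
1,613,182 = 169.02V
V = 9,544.33 m³

9540 m³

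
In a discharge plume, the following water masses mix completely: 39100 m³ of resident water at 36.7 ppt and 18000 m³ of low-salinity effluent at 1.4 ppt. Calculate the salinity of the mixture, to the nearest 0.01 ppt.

25.57 ppt

Weighted by volume,
salt = 39,100×36.7 + 18,000×1.4 = 1,434,970 + 25,200 = 1,460,170
volume = 39,100 + 18,000 = 57,100 m³
S = 1,460,170 / 57,100 = 25.5722 ppt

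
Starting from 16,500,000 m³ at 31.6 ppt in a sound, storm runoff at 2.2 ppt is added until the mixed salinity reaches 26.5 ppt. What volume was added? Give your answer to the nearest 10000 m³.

3460000 m³

Salt balance: 16,500,000×31.6 + V×2.2 = (16,500,000+V)×26.5
521,400,000 + 2.2V = 437,250,000 + 26.5V
84,150,000 = 24.3V
V = 3,462,962.96 m³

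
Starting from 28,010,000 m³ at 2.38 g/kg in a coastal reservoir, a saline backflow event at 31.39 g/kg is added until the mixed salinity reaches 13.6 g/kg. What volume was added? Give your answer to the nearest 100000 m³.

Salt balance: 28,010,000×2.38 + V×31.39 = (28,010,000+V)×13.6
66,663,800 + 31.39V = 380,936,000 + 13.6V
314,272,200 = 17.79V
V = 17,665,666.1 m³

17700000 m³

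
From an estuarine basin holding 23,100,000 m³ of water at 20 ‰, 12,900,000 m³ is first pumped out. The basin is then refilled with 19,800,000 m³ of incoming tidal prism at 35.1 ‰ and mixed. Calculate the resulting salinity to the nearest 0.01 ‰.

29.97 ‰

Remaining after removal: 10,200,000 m³ at 20 ‰ (salt = 204,000,000)
After addition: salt = 204,000,000 + 19,800,000×35.1 = 898,980,000; volume = 30,000,000 m³
S = 898,980,000 / 30,000,000 = 29.966 ‰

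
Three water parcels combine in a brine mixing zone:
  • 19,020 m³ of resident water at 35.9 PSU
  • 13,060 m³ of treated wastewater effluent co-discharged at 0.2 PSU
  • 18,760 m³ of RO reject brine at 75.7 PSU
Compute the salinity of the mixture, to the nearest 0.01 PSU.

41.42 PSU

Conserving salt mass:
salt = 19,020×35.9 + 13,060×0.2 + 18,760×75.7 = 682,818 + 2,612 + 1,420,132 = 2,105,562
volume = 19,020 + 13,060 + 18,760 = 50,840 m³
S = 2,105,562 / 50,840 = 41.4155 PSU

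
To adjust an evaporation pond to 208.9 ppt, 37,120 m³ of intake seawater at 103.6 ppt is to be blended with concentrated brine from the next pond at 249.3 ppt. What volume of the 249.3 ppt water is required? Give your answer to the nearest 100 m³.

Salt balance: 37,120×103.6 + V×249.3 = (37,120+V)×208.9
3,845,632 + 249.3V = 7,754,368 + 208.9V
3,908,736 = 40.4V
V = 96,750.89 m³

96800 m³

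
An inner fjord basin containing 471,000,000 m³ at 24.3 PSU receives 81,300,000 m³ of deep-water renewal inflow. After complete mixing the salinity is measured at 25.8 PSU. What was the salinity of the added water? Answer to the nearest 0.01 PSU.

Salt balance: 471,000,000×24.3 + 81,300,000×S = 552,300,000×25.8
11,445,300,000 + 81,300,000·S = 14,249,340,000
S = (14,249,340,000 − 11,445,300,000) / 81,300,000 = 34.49 PSU

34.49 PSU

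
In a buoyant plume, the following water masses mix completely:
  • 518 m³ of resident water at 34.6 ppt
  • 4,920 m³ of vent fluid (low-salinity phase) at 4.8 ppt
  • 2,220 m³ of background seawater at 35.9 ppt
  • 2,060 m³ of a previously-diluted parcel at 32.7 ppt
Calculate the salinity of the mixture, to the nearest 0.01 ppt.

19.41 ppt

Conserving salt mass:
salt = 518×34.6 + 4,920×4.8 + 2,220×35.9 + 2,060×32.7 = 17,922.8 + 23,616 + 79,698 + 67,362 = 188,598.8
volume = 518 + 4,920 + 2,220 + 2,060 = 9,718 m³
S = 188,598.8 / 9,718 = 19.4072 ppt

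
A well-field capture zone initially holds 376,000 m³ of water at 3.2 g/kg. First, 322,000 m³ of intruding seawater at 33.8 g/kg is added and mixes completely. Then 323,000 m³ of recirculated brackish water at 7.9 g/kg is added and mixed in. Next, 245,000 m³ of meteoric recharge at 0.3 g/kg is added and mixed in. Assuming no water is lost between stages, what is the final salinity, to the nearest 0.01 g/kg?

Salt balance:
Initial salt = 376,000×3.2 = 1,203,200
After stage 1: salt = 1,203,200 + 322,000×33.8 = 12,086,800; volume = 698,000 m³; S = 17.316 g/kg
After stage 2: salt = 12,086,800 + 323,000×7.9 = 14,638,500; volume = 1,021,000 m³; S = 14.337 g/kg
After stage 3: salt = 14,638,500 + 245,000×0.3 = 14,712,000; volume = 1,266,000 m³
S = 14,712,000 / 1,266,000 = 11.6209 g/kg

11.62 g/kg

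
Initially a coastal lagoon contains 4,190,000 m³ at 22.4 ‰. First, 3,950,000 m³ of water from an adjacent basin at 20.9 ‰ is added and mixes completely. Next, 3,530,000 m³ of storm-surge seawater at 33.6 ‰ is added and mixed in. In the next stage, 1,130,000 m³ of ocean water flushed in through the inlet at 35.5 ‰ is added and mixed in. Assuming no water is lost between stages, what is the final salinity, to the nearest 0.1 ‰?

Weighted by volume,
Initial salt = 4,190,000×22.4 = 93,856,000
After stage 1: salt = 93,856,000 + 3,950,000×20.9 = 176,411,000; volume = 8,140,000 m³; S = 21.672 ‰
After stage 2: salt = 176,411,000 + 3,530,000×33.6 = 295,019,000; volume = 11,670,000 m³; S = 25.28 ‰
After stage 3: salt = 295,019,000 + 1,130,000×35.5 = 335,134,000; volume = 12,800,000 m³
S = 335,134,000 / 12,800,000 = 26.1823 ‰

26.2 ‰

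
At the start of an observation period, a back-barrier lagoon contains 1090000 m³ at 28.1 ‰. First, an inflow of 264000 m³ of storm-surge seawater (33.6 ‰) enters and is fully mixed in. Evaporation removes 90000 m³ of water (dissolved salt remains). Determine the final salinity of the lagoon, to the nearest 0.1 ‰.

31.2 ‰

After mixing: salt = 1,090,000×28.1 + 264,000×33.6 = 39,499,400; volume = 1,354,000 m³
After evaporation: salt unchanged = 39,499,400; volume = 1,354,000 − 90,000 = 1,264,000 m³
S = 39,499,400 / 1,264,000 = 31.2495 ‰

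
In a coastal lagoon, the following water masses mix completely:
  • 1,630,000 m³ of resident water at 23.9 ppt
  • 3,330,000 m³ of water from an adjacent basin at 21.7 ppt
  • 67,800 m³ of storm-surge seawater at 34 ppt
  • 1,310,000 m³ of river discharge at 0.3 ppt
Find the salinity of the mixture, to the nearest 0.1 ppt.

18.0 ppt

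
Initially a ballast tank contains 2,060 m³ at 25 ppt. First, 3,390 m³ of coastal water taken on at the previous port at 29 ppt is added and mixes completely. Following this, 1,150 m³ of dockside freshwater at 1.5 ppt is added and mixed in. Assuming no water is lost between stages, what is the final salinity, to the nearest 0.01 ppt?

Mass of salt is conserved:
Initial salt = 2,060×25 = 51,500
After stage 1: salt = 51,500 + 3,390×29 = 149,810; volume = 5,450 m³; S = 27.488 ppt
After stage 2: salt = 149,810 + 1,150×1.5 = 151,535; volume = 6,600 m³
S = 151,535 / 6,600 = 22.9598 ppt

22.96 ppt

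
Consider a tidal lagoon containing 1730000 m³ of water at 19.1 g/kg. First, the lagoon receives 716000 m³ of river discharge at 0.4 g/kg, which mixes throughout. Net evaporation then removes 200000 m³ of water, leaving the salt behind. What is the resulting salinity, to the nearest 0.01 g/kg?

After mixing: salt = 1,730,000×19.1 + 716,000×0.4 = 33,329,400; volume = 2,446,000 m³
After evaporation: salt unchanged = 33,329,400; volume = 2,446,000 − 200,000 = 2,246,000 m³
S = 33,329,400 / 2,246,000 = 14.8394 g/kg

14.84 g/kg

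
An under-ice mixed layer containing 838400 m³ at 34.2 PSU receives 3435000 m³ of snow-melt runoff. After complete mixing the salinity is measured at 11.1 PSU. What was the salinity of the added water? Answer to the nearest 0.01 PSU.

5.46 PSU

Salt balance: 838,400×34.2 + 3,435,000×S = 4,273,400×11.1
28,673,280 + 3,435,000·S = 47,434,740
S = (47,434,740 − 28,673,280) / 3,435,000 = 5.4619 PSU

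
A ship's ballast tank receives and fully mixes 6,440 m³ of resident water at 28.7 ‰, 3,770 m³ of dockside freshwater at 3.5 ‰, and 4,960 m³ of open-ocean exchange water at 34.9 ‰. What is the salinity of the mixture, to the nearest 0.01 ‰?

Total salt / total volume:
salt = 6,440×28.7 + 3,770×3.5 + 4,960×34.9 = 184,828 + 13,195 + 173,104 = 371,127
volume = 6,440 + 3,770 + 4,960 = 15,170 m³
S = 371,127 / 15,170 = 24.4645 ‰

24.46 ‰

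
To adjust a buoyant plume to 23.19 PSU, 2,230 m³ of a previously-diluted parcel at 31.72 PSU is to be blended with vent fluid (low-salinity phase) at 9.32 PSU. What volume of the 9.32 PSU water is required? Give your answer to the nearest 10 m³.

Salt balance: 2,230×31.72 + V×9.32 = (2,230+V)×23.19
70,735.6 + 9.32V = 51,713.7 + 23.19V
19,021.9 = 13.87V
V = 1,371.44 m³

1370 m³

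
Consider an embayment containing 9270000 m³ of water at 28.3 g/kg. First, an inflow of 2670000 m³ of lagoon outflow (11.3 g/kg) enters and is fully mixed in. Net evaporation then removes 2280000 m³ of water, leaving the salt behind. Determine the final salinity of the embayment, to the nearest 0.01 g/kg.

30.28 g/kg

After mixing: salt = 9,270,000×28.3 + 2,670,000×11.3 = 292,512,000; volume = 11,940,000 m³
After evaporation: salt unchanged = 292,512,000; volume = 11,940,000 − 2,280,000 = 9,660,000 m³
S = 292,512,000 / 9,660,000 = 30.2807 g/kg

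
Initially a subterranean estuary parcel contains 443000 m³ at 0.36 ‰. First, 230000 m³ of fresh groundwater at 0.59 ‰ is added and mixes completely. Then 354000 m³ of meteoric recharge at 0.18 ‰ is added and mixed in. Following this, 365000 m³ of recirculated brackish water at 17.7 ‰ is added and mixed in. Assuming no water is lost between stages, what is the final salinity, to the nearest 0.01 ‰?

Total salt / total volume:
Initial salt = 443,000×0.36 = 159,480
After stage 1: salt = 159,480 + 230,000×0.59 = 295,180; volume = 673,000 m³; S = 0.439 ‰
After stage 2: salt = 295,180 + 354,000×0.18 = 358,900; volume = 1,027,000 m³; S = 0.349 ‰
After stage 3: salt = 358,900 + 365,000×17.7 = 6,819,400; volume = 1,392,000 m³
S = 6,819,400 / 1,392,000 = 4.899 ‰

4.90 ‰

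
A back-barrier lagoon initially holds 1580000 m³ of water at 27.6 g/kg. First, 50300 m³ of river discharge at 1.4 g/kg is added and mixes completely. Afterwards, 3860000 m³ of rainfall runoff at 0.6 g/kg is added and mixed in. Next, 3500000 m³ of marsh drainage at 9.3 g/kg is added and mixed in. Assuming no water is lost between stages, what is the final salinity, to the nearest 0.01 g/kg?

8.74 g/kg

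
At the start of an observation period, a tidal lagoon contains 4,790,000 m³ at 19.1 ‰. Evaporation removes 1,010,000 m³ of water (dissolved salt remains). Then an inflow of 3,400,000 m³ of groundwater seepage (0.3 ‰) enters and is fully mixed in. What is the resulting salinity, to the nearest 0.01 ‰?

After evaporation: salt = 4,790,000×19.1 = 91,489,000; volume = 4,790,000 − 1,010,000 = 3,780,000 m³
After mixing: salt = 91,489,000 + 3,400,000×0.3 = 92,509,000; volume = 3,780,000 + 3,400,000 = 7,180,000 m³
S = 92,509,000 / 7,180,000 = 12.8843 ‰

12.88 ‰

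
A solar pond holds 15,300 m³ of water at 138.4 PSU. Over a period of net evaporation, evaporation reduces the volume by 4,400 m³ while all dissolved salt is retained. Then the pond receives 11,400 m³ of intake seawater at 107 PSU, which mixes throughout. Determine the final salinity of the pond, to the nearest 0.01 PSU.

149.66 PSU

After evaporation: salt = 15,300×138.4 = 2,117,520; volume = 15,300 − 4,400 = 10,900 m³
After mixing: salt = 2,117,520 + 11,400×107 = 3,337,320; volume = 10,900 + 11,400 = 22,300 m³
S = 3,337,320 / 22,300 = 149.6556 PSU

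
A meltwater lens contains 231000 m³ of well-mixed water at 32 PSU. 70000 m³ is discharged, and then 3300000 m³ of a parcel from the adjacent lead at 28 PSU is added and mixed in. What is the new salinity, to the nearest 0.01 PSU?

Remaining after removal: 161,000 m³ at 32 PSU (salt = 5,152,000)
After addition: salt = 5,152,000 + 3,300,000×28 = 97,552,000; volume = 3,461,000 m³
S = 97,552,000 / 3,461,000 = 28.1861 PSU

28.19 PSU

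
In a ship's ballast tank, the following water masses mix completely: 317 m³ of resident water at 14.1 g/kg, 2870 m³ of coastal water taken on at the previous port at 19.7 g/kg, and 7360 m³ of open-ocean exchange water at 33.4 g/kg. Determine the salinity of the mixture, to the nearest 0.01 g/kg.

Weighted by volume,
salt = 317×14.1 + 2,870×19.7 + 7,360×33.4 = 4,469.7 + 56,539 + 245,824 = 306,832.7
volume = 317 + 2,870 + 7,360 = 10,547 m³
S = 306,832.7 / 10,547 = 29.0919 g/kg

29.09 g/kg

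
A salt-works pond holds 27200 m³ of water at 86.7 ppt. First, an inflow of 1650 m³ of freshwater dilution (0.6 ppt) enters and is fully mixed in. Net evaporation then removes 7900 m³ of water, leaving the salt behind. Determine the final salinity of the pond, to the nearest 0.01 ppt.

112.61 ppt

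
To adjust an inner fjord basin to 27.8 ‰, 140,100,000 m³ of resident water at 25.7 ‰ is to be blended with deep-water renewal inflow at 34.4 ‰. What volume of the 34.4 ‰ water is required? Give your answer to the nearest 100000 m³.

44600000 m³

Salt balance: 140,100,000×25.7 + V×34.4 = (140,100,000+V)×27.8
3,600,570,000 + 34.4V = 3,894,780,000 + 27.8V
294,210,000 = 6.6V
V = 44,577,272.73 m³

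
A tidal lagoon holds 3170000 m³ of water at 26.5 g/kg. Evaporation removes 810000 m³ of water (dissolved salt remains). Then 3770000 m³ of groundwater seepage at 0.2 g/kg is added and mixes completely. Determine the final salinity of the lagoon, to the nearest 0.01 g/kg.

13.83 g/kg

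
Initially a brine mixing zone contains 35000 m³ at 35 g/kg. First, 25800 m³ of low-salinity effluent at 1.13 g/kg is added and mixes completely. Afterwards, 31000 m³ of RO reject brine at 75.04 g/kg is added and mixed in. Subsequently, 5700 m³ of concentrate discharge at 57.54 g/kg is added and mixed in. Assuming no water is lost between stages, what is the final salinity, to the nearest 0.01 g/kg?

Weighted by volume,
Initial salt = 35,000×35 = 1,225,000
After stage 1: salt = 1,225,000 + 25,800×1.13 = 1,254,154; volume = 60,800 m³; S = 20.628 g/kg
After stage 2: salt = 1,254,154 + 31,000×75.04 = 3,580,394; volume = 91,800 m³; S = 39.002 g/kg
After stage 3: salt = 3,580,394 + 5,700×57.54 = 3,908,372; volume = 97,500 m³
S = 3,908,372 / 97,500 = 40.0859 g/kg

40.09 g/kg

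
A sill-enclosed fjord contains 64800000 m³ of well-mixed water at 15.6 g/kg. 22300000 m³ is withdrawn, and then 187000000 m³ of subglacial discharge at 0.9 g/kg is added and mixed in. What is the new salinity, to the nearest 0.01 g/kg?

3.62 g/kg

Remaining after removal: 42,500,000 m³ at 15.6 g/kg (salt = 663,000,000)
After addition: salt = 663,000,000 + 187,000,000×0.9 = 831,300,000; volume = 229,500,000 m³
S = 831,300,000 / 229,500,000 = 3.6222 g/kg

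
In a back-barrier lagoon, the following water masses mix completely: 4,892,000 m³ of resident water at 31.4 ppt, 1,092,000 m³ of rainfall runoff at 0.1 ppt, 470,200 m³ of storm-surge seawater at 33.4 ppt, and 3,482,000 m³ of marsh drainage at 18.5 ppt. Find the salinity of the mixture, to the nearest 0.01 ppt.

23.53 ppt

Mass of salt is conserved:
salt = 4,892,000×31.4 + 1,092,000×0.1 + 470,200×33.4 + 3,482,000×18.5 = 153,608,800 + 109,200 + 15,704,680 + 64,417,000 = 233,839,680
volume = 4,892,000 + 1,092,000 + 470,200 + 3,482,000 = 9,936,200 m³
S = 233,839,680 / 9,936,200 = 23.5341 ppt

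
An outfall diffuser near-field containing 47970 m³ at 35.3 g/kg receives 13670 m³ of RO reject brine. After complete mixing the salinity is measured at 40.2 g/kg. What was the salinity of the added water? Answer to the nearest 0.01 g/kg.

Salt balance: 47,970×35.3 + 13,670×S = 61,640×40.2
1,693,341 + 13,670·S = 2,477,928
S = (2,477,928 − 1,693,341) / 13,670 = 57.3948 g/kg

57.39 g/kg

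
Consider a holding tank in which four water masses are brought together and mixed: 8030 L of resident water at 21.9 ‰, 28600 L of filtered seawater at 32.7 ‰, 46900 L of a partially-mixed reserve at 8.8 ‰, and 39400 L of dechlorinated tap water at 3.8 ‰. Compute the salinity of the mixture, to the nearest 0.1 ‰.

13.6 ‰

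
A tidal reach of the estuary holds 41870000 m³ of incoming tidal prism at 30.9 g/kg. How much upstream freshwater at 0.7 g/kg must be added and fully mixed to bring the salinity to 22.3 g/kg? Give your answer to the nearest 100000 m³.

Salt balance: 41,870,000×30.9 + V×0.7 = (41,870,000+V)×22.3
1,293,783,000 + 0.7V = 933,701,000 + 22.3V
360,082,000 = 21.6V
V = 16,670,462.96 m³

16700000 m³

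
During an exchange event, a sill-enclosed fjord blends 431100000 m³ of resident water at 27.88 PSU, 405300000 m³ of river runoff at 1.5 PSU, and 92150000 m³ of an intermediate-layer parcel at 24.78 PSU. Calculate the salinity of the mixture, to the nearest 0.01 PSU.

Conserving salt mass:
salt = 431,100,000×27.88 + 405,300,000×1.5 + 92,150,000×24.78 = 12,019,068,000 + 607,950,000 + 2,283,477,000 = 14,910,495,000
volume = 431,100,000 + 405,300,000 + 92,150,000 = 928,550,000 m³
S = 14,910,495,000 / 928,550,000 = 16.0578 PSU

16.06 PSU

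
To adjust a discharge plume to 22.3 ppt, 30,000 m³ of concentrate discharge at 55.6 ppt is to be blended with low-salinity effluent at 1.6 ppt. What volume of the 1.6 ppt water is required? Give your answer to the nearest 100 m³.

Salt balance: 30,000×55.6 + V×1.6 = (30,000+V)×22.3
1,668,000 + 1.6V = 669,000 + 22.3V
999,000 = 20.7V
V = 48,260.87 m³

48300 m³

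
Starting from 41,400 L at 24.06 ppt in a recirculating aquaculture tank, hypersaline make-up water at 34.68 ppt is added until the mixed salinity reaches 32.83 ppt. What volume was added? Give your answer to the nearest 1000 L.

Salt balance: 41,400×24.06 + V×34.68 = (41,400+V)×32.83
996,084 + 34.68V = 1,359,162 + 32.83V
363,078 = 1.85V
V = 196,258.38 L

196000 L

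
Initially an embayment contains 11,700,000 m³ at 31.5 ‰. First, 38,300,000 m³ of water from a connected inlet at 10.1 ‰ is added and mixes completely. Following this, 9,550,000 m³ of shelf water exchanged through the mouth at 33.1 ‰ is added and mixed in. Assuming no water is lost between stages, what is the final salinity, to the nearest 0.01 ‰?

Salt balance:
Initial salt = 11,700,000×31.5 = 368,550,000
After stage 1: salt = 368,550,000 + 38,300,000×10.1 = 755,380,000; volume = 50,000,000 m³; S = 15.108 ‰
After stage 2: salt = 755,380,000 + 9,550,000×33.1 = 1,071,485,000; volume = 59,550,000 m³
S = 1,071,485,000 / 59,550,000 = 17.993 ‰

17.99 ‰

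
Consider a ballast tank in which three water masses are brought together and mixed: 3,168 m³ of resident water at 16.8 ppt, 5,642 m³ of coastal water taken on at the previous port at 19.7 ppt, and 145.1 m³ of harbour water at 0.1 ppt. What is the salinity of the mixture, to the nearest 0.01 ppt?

18.36 ppt

Conserving salt mass:
salt = 3,168×16.8 + 5,642×19.7 + 145.1×0.1 = 53,222.4 + 111,147.4 + 14.51 = 164,384.31
volume = 3,168 + 5,642 + 145.1 = 8,955.1 m³
S = 164,384.31 / 8,955.1 = 18.3565 ppt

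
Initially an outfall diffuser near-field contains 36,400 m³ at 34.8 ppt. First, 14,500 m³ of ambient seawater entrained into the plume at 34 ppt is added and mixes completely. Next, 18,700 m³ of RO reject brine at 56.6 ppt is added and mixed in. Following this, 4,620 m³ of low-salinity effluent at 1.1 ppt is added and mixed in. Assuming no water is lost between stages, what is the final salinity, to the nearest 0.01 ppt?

Salt balance:
Initial salt = 36,400×34.8 = 1,266,720
After stage 1: salt = 1,266,720 + 14,500×34 = 1,759,720; volume = 50,900 m³; S = 34.572 ppt
After stage 2: salt = 1,759,720 + 18,700×56.6 = 2,818,140; volume = 69,600 m³; S = 40.491 ppt
After stage 3: salt = 2,818,140 + 4,620×1.1 = 2,823,222; volume = 74,220 m³
S = 2,823,222 / 74,220 = 38.0386 ppt

38.04 ppt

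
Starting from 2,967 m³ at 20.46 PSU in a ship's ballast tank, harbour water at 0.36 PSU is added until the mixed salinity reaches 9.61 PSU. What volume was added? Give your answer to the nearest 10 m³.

3480 m³

Salt balance: 2,967×20.46 + V×0.36 = (2,967+V)×9.61
60,704.82 + 0.36V = 28,512.87 + 9.61V
32,191.95 = 9.25V
V = 3,480.21 m³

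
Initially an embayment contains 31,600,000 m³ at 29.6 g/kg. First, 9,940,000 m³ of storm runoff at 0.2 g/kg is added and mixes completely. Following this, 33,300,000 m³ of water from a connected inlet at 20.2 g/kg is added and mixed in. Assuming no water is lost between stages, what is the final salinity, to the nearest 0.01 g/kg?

By conservation of dissolved salt,
Initial salt = 31,600,000×29.6 = 935,360,000
After stage 1: salt = 935,360,000 + 9,940,000×0.2 = 937,348,000; volume = 41,540,000 m³; S = 22.565 g/kg
After stage 2: salt = 937,348,000 + 33,300,000×20.2 = 1,610,008,000; volume = 74,840,000 m³
S = 1,610,008,000 / 74,840,000 = 21.5127 g/kg

21.51 g/kg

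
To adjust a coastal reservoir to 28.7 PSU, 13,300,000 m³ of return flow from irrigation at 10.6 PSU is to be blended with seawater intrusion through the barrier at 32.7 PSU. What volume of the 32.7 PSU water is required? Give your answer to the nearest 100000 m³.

60200000 m³

Salt balance: 13,300,000×10.6 + V×32.7 = (13,300,000+V)×28.7
140,980,000 + 32.7V = 381,710,000 + 28.7V
240,730,000 = 4V
V = 60,182,500 m³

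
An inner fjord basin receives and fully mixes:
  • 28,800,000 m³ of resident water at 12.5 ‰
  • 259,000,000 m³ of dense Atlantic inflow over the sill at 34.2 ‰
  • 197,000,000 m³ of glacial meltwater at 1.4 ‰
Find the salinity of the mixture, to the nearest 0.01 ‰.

By conservation of dissolved salt,
salt = 28,800,000×12.5 + 259,000,000×34.2 + 197,000,000×1.4 = 360,000,000 + 8,857,800,000 + 275,800,000 = 9,493,600,000
volume = 28,800,000 + 259,000,000 + 197,000,000 = 484,800,000 m³
S = 9,493,600,000 / 484,800,000 = 19.5825 ‰

19.58 ‰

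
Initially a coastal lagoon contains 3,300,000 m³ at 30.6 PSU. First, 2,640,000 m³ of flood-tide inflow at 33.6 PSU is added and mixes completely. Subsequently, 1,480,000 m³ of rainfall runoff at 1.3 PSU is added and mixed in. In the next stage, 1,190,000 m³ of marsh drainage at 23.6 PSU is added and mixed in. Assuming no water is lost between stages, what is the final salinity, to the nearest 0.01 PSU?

Weighted by volume,
Initial salt = 3,300,000×30.6 = 100,980,000
After stage 1: salt = 100,980,000 + 2,640,000×33.6 = 189,684,000; volume = 5,940,000 m³; S = 31.933 PSU
After stage 2: salt = 189,684,000 + 1,480,000×1.3 = 191,608,000; volume = 7,420,000 m³; S = 25.823 PSU
After stage 3: salt = 191,608,000 + 1,190,000×23.6 = 219,692,000; volume = 8,610,000 m³
S = 219,692,000 / 8,610,000 = 25.5159 PSU

25.52 PSU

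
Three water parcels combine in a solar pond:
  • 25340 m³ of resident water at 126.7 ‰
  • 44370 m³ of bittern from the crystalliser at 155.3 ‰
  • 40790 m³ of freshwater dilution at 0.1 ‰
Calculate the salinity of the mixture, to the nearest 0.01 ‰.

91.45 ‰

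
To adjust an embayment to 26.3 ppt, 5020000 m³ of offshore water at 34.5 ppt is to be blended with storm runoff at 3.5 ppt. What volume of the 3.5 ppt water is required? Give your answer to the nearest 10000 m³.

1810000 m³

Salt balance: 5,020,000×34.5 + V×3.5 = (5,020,000+V)×26.3
173,190,000 + 3.5V = 132,026,000 + 26.3V
41,164,000 = 22.8V
V = 1,805,438.6 m³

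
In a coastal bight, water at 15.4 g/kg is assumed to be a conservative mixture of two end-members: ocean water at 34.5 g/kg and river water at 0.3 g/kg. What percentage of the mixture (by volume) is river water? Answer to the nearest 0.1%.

Let f be the freshwater fraction. Salt balance per unit volume:
f×0.3 + (1−f)×34.5 = 15.4
f = (34.5 − 15.4) / (34.5 − 0.3) = 19.1/34.2 = 0.5585

55.8%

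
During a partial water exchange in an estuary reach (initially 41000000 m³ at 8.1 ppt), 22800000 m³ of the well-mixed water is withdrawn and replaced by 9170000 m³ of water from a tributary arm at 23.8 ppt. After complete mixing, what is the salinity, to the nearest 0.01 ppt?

13.36 ppt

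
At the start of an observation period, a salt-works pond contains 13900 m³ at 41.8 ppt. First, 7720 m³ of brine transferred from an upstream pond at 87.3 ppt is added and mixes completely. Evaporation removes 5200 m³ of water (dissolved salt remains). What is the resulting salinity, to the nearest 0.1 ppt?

76.4 ppt

After mixing: salt = 13,900×41.8 + 7,720×87.3 = 1,254,976; volume = 21,620 m³
After evaporation: salt unchanged = 1,254,976; volume = 21,620 − 5,200 = 16,420 m³
S = 1,254,976 / 16,420 = 76.4297 ppt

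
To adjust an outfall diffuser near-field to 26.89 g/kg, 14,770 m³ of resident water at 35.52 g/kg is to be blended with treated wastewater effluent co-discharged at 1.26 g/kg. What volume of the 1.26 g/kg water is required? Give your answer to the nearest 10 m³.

4970 m³

Salt balance: 14,770×35.52 + V×1.26 = (14,770+V)×26.89
524,630.4 + 1.26V = 397,165.3 + 26.89V
127,465.1 = 25.63V
V = 4,973.28 m³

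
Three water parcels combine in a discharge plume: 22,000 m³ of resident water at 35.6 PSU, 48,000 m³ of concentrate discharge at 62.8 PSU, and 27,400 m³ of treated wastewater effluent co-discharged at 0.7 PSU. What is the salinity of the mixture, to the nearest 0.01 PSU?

39.19 PSU

Mass of salt is conserved:
salt = 22,000×35.6 + 48,000×62.8 + 27,400×0.7 = 783,200 + 3,014,400 + 19,180 = 3,816,780
volume = 22,000 + 48,000 + 27,400 = 97,400 m³
S = 3,816,780 / 97,400 = 39.1867 PSU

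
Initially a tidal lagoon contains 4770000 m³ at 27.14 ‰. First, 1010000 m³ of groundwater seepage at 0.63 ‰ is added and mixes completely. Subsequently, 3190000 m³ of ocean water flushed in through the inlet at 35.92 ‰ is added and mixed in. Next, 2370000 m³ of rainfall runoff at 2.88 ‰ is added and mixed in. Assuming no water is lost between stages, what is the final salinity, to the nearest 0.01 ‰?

22.18 ‰

Salt balance:
Initial salt = 4,770,000×27.14 = 129,457,800
After stage 1: salt = 129,457,800 + 1,010,000×0.63 = 130,094,100; volume = 5,780,000 m³; S = 22.508 ‰
After stage 2: salt = 130,094,100 + 3,190,000×35.92 = 244,678,900; volume = 8,970,000 m³; S = 27.277 ‰
After stage 3: salt = 244,678,900 + 2,370,000×2.88 = 251,504,500; volume = 11,340,000 m³
S = 251,504,500 / 11,340,000 = 22.1785 ‰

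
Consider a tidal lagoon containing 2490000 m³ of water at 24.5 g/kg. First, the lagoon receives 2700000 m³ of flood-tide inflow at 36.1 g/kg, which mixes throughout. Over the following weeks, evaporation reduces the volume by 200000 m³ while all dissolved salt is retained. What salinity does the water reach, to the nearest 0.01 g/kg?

31.76 g/kg

After mixing: salt = 2,490,000×24.5 + 2,700,000×36.1 = 158,475,000; volume = 5,190,000 m³
After evaporation: salt unchanged = 158,475,000; volume = 5,190,000 − 200,000 = 4,990,000 m³
S = 158,475,000 / 4,990,000 = 31.7585 g/kg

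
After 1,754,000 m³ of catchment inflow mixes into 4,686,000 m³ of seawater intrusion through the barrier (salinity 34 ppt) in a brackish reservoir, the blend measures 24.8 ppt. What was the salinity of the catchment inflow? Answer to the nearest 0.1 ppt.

0.2 ppt

Salt balance: 4,686,000×34 + 1,754,000×S = 6,440,000×24.8
159,324,000 + 1,754,000·S = 159,712,000
S = (159,712,000 − 159,324,000) / 1,754,000 = 0.2212 ppt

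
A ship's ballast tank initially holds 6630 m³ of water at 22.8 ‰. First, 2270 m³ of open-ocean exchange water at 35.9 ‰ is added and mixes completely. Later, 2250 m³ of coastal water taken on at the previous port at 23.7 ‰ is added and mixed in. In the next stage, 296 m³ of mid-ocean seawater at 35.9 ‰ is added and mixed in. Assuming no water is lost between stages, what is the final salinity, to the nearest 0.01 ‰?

Conserving salt mass:
Initial salt = 6,630×22.8 = 151,164
After stage 1: salt = 151,164 + 2,270×35.9 = 232,657; volume = 8,900 m³; S = 26.141 ‰
After stage 2: salt = 232,657 + 2,250×23.7 = 285,982; volume = 11,150 m³; S = 25.649 ‰
After stage 3: salt = 285,982 + 296×35.9 = 296,608.4; volume = 11,446 m³
S = 296,608.4 / 11,446 = 25.9137 ‰

25.91 ‰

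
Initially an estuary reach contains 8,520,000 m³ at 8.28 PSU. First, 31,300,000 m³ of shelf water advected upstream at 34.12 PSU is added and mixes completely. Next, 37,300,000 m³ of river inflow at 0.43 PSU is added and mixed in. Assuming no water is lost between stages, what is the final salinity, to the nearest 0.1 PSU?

Total salt / total volume:
Initial salt = 8,520,000×8.28 = 70,545,600
After stage 1: salt = 70,545,600 + 31,300,000×34.12 = 1,138,501,600; volume = 39,820,000 m³; S = 28.591 PSU
After stage 2: salt = 1,138,501,600 + 37,300,000×0.43 = 1,154,540,600; volume = 77,120,000 m³
S = 1,154,540,600 / 77,120,000 = 14.9707 PSU

15.0 PSU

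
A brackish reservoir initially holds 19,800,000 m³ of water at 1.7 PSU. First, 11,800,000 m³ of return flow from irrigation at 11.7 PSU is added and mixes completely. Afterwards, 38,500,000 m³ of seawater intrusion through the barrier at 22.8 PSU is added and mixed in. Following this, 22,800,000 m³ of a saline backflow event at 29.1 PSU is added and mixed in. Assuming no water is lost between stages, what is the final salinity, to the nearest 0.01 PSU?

Mass of salt is conserved:
Initial salt = 19,800,000×1.7 = 33,660,000
After stage 1: salt = 33,660,000 + 11,800,000×11.7 = 171,720,000; volume = 31,600,000 m³; S = 5.434 PSU
After stage 2: salt = 171,720,000 + 38,500,000×22.8 = 1,049,520,000; volume = 70,100,000 m³; S = 14.972 PSU
After stage 3: salt = 1,049,520,000 + 22,800,000×29.1 = 1,713,000,000; volume = 92,900,000 m³
S = 1,713,000,000 / 92,900,000 = 18.4392 PSU

18.44 PSU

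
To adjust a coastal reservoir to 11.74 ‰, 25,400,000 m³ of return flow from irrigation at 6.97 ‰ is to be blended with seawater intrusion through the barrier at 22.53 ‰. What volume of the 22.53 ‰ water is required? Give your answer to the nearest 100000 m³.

11200000 m³

Salt balance: 25,400,000×6.97 + V×22.53 = (25,400,000+V)×11.74
177,038,000 + 22.53V = 298,196,000 + 11.74V
121,158,000 = 10.79V
V = 11,228,730.31 m³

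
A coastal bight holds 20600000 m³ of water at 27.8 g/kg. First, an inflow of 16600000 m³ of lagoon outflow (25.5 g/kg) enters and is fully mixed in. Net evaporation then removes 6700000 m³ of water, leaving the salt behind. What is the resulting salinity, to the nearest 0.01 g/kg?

32.66 g/kg

After mixing: salt = 20,600,000×27.8 + 16,600,000×25.5 = 995,980,000; volume = 37,200,000 m³
After evaporation: salt unchanged = 995,980,000; volume = 37,200,000 − 6,700,000 = 30,500,000 m³
S = 995,980,000 / 30,500,000 = 32.6551 g/kg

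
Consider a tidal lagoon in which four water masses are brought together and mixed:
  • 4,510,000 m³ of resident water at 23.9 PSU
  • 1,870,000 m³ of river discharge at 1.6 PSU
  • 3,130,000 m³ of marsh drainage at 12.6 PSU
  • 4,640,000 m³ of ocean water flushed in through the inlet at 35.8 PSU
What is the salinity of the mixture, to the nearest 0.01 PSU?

22.36 PSU

Weighted by volume,
salt = 4,510,000×23.9 + 1,870,000×1.6 + 3,130,000×12.6 + 4,640,000×35.8 = 107,789,000 + 2,992,000 + 39,438,000 + 166,112,000 = 316,331,000
volume = 4,510,000 + 1,870,000 + 3,130,000 + 4,640,000 = 14,150,000 m³
S = 316,331,000 / 14,150,000 = 22.3555 PSU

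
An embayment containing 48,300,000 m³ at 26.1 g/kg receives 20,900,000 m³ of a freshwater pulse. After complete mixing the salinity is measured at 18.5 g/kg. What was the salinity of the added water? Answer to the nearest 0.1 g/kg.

Salt balance: 48,300,000×26.1 + 20,900,000×S = 69,200,000×18.5
1,260,630,000 + 20,900,000·S = 1,280,200,000
S = (1,280,200,000 − 1,260,630,000) / 20,900,000 = 0.9364 g/kg

0.9 g/kg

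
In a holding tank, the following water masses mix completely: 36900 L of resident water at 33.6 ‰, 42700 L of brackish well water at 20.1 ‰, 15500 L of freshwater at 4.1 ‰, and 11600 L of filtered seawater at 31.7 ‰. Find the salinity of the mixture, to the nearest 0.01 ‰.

Salt balance:
salt = 36,900×33.6 + 42,700×20.1 + 15,500×4.1 + 11,600×31.7 = 1,239,840 + 858,270 + 63,550 + 367,720 = 2,529,380
volume = 36,900 + 42,700 + 15,500 + 11,600 = 106,700 L
S = 2,529,380 / 106,700 = 23.7055 ‰

23.71 ‰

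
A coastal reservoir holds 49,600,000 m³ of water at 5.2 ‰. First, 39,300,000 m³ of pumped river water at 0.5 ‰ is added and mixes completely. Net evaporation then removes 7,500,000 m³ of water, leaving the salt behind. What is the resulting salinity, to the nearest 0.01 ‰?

After mixing: salt = 49,600,000×5.2 + 39,300,000×0.5 = 277,570,000; volume = 88,900,000 m³
After evaporation: salt unchanged = 277,570,000; volume = 88,900,000 − 7,500,000 = 81,400,000 m³
S = 277,570,000 / 81,400,000 = 3.41 ‰

3.41 ‰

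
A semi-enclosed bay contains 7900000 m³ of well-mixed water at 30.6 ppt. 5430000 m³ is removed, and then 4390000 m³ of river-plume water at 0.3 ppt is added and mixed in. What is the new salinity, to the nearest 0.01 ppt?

11.21 ppt

Remaining after removal: 2,470,000 m³ at 30.6 ppt (salt = 75,582,000)
After addition: salt = 75,582,000 + 4,390,000×0.3 = 76,899,000; volume = 6,860,000 m³
S = 76,899,000 / 6,860,000 = 11.2098 ppt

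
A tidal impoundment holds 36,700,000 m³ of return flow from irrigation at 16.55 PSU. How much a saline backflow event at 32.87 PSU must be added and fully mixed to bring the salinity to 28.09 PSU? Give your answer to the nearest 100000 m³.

Salt balance: 36,700,000×16.55 + V×32.87 = (36,700,000+V)×28.09
607,385,000 + 32.87V = 1,030,903,000 + 28.09V
423,518,000 = 4.78V
V = 88,602,092.05 m³

88600000 m³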